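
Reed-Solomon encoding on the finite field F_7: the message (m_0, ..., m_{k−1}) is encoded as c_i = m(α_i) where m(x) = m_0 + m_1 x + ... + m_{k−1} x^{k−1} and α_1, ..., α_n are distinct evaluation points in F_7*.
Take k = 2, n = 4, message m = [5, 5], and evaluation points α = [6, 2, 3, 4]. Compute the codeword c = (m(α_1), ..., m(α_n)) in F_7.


c = [0, 1, 6, 4]

Message polynomial: m(x) = 5 + 5·x (mod 7).
For each evaluation point α_i, compute m(α_i) mod 7:
  α_1 = 6: Horner steps 5 → 0, so m(6) = 0.
  α_2 = 2: Horner steps 5 → 1, so m(2) = 1.
  α_3 = 3: Horner steps 5 → 6, so m(3) = 6.
  α_4 = 4: Horner steps 5 → 4, so m(4) = 4.
Codeword c = [0, 1, 6, 4] ∈ F_7^4.


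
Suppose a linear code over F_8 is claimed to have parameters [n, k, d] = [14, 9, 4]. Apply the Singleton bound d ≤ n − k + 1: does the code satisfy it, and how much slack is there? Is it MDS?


Singleton RHS = n − k + 1 = 6, slack = 2, bound satisfied, not MDS.

Singleton bound: d ≤ n − k + 1.
Here n = 14, k = 9, so n − k + 1 = 6.
Given d = 4, check d ≤ 6: YES.
Slack = (n − k + 1) − d = 2.
The code is NOT MDS (slack = 2 > 0).
Description: the claimed parameters are [14, 9, 4]_8; such a code would be non-MDS.


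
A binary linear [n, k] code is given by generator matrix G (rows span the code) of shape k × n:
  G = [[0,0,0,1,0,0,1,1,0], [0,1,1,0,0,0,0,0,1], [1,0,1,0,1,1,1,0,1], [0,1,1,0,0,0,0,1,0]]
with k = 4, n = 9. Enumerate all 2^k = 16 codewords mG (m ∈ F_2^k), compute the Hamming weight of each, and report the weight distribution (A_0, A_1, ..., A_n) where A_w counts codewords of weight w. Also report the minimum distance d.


Weight distribution: A_0 = 1, A_2 = 1, A_3 = 4, A_4 = 1, A_5 = 2, A_6 = 5, A_7 = 2. Minimum distance d = 2.

Enumerate all 2^4 = 16 messages m ∈ F_2^4.
For each, compute codeword c = mG in F_2^9, then tally its weight.
  m = 0000 → c = 000000000, weight = 0.
  m = 1000 → c = 000100110, weight = 3.
  m = 0100 → c = 011000001, weight = 3.
  m = 1100 → c = 011100111, weight = 6.
  m = 0010 → c = 101011101, weight = 6.
  m = 1010 → c = 101111011, weight = 7.
  m = 0110 → c = 110011100, weight = 5.
  m = 1110 → c = 110111010, weight = 6.
  m = 0001 → c = 011000010, weight = 3.
  m = 1001 → c = 011100100, weight = 4.
  m = 0101 → c = 000000011, weight = 2.
  m = 1101 → c = 000100101, weight = 3.
  m = 0011 → c = 110011111, weight = 7.
  m = 1011 → c = 110111001, weight = 6.
  m = 0111 → c = 101011110, weight = 6.
  m = 1111 → c = 101111000, weight = 5.
Tally weights:
  weight 0: 1 codewords.
  weight 2: 1 codewords.
  weight 3: 4 codewords.
  weight 4: 1 codewords.
  weight 5: 2 codewords.
  weight 6: 5 codewords.
  weight 7: 2 codewords.
Minimum distance d = smallest w > 0 with A_w > 0 = 2.
Sanity: Σ A_w = 16 = 2^4 = 16 ✓.


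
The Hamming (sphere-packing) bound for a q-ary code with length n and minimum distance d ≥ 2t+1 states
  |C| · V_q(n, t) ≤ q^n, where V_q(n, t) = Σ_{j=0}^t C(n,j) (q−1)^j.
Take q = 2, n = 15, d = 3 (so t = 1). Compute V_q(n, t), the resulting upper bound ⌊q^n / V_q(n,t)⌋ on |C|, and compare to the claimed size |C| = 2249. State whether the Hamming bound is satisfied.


V_q(n, t) = 16, q^n = 32768, Hamming bound = 2048, |C| = 2249 > bound (violated).

Step 1: Compute V_q(n, t) = Σ_{j=0}^1 C(n, j) (q−1)^j.
  j = 0: C(15,0)·(1)^0 = 1·1 = 1.
  j = 1: C(15,1)·(1)^1 = 15·1 = 15.
  V_q(n, t) = 1 + 15 = 16.
Step 2: q^n = 2^15 = 32768.
Step 3: Hamming bound ⌊q^n / V_q(n,t)⌋ = ⌊32768/16⌋ = 2048.
Step 4: Compare |C| = 2249 to 2048: violated.
The claimed |C| lies above the Hamming bound, so no 2-ary code of length 15 with d ≥ 3 can have 2249 codewords.


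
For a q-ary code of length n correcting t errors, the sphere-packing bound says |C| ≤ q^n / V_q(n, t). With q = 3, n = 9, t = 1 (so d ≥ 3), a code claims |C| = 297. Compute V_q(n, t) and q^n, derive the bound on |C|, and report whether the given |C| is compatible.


V_q(n, t) = 19, q^n = 19683, Hamming bound = 1035, |C| = 297 ≤ bound (satisfied).

Step 1: Compute V_q(n, t) = Σ_{j=0}^1 C(n, j) (q−1)^j.
  j = 0: C(9,0)·(2)^0 = 1·1 = 1.
  j = 1: C(9,1)·(2)^1 = 9·2 = 18.
  V_q(n, t) = 1 + 18 = 19.
Step 2: q^n = 3^9 = 19683.
Step 3: Hamming bound ⌊q^n / V_q(n,t)⌋ = ⌊19683/19⌋ = 1035.
Step 4: Compare |C| = 297 to 1035: satisfied.
The claimed |C| lies below the Hamming bound.


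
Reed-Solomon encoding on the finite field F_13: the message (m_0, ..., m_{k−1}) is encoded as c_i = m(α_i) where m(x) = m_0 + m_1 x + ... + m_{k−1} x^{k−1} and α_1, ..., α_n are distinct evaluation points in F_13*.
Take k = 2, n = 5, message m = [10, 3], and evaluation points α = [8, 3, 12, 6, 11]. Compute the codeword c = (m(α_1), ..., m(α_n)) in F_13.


c = [8, 6, 7, 2, 4]

Message polynomial: m(x) = 10 + 3·x (mod 13).
For each evaluation point α_i, compute m(α_i) mod 13:
  α_1 = 8: Horner steps 3 → 8, so m(8) = 8.
  α_2 = 3: Horner steps 3 → 6, so m(3) = 6.
  α_3 = 12: Horner steps 3 → 7, so m(12) = 7.
  α_4 = 6: Horner steps 3 → 2, so m(6) = 2.
  α_5 = 11: Horner steps 3 → 4, so m(11) = 4.
Codeword c = [8, 6, 7, 2, 4] ∈ F_13^5.


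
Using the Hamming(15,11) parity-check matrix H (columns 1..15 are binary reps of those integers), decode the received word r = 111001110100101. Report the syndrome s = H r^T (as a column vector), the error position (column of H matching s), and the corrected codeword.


s = (0, 0, 0, 1)^T, error position = 1, corrected codeword c = 011001110100101

Compute s = H r^T mod 2 one row at a time:
  s_1 = 1 + 0 + 1 + 0 + 0 + 1 + 0 + 1 = 4 ≡ 0 (mod 2).
  s_2 = 0 + 0 + 1 + 1 + 0 + 1 + 0 + 1 = 4 ≡ 0 (mod 2).
  s_3 = 1 + 1 + 1 + 1 + 1 + 0 + 0 + 1 = 6 ≡ 0 (mod 2).
  s_4 = 1 + 1 + 0 + 1 + 0 + 0 + 1 + 1 = 5 ≡ 1 (mod 2).
s = (0, 0, 0, 1)^T — this equals column 1 of H (binary 0001), so error is at position 1.
Correct: flip bit 1 of r = 111001110100101 to get c = 011001110100101.


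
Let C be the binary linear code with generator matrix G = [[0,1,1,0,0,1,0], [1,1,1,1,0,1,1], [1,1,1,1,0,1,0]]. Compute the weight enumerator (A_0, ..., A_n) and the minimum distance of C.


Weight distribution: A_0 = 1, A_1 = 1, A_2 = 1, A_3 = 2, A_4 = 1, A_5 = 1, A_6 = 1. Minimum distance d = 1.

Enumerate all 2^3 = 8 messages m ∈ F_2^3.
For each, compute codeword c = mG in F_2^7, then tally its weight.
  m = 000 → c = 0000000, weight = 0.
  m = 100 → c = 0110010, weight = 3.
  m = 010 → c = 1111011, weight = 6.
  m = 110 → c = 1001001, weight = 3.
  m = 001 → c = 1111010, weight = 5.
  m = 101 → c = 1001000, weight = 2.
  m = 011 → c = 0000001, weight = 1.
  m = 111 → c = 0110011, weight = 4.
Tally weights:
  weight 0: 1 codewords.
  weight 1: 1 codewords.
  weight 2: 1 codewords.
  weight 3: 2 codewords.
  weight 4: 1 codewords.
  weight 5: 1 codewords.
  weight 6: 1 codewords.
Minimum distance d = smallest w > 0 with A_w > 0 = 1.
Sanity: Σ A_w = 8 = 2^3 = 8 ✓.


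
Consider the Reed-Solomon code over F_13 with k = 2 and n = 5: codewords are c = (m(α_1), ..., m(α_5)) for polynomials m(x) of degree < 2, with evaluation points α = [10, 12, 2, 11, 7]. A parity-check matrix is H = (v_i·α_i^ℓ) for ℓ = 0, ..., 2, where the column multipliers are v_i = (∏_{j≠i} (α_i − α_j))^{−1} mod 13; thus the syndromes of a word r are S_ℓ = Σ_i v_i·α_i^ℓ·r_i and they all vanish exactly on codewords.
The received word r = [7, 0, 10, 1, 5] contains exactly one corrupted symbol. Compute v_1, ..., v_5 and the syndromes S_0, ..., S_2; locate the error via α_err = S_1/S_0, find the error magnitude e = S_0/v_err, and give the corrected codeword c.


S = (2, 7, 5), error at position 1, error magnitude e = 5, c = [2, 0, 10, 1, 5].

Step 1: column multipliers v_i = (∏_{j≠i}(α_i − α_j))^{−1} mod 13.
  i = 1 (α = 10): (10−12)(10−2)(10−11)(10−7) = (−2)·8·(−1)·3 = 48 ≡ 9, so v_1 = 9^{−1} = 3 (mod 13).
  i = 2 (α = 12): (12−10)(12−2)(12−11)(12−7) = 2·10·1·5 = 100 ≡ 9, so v_2 = 9^{−1} = 3 (mod 13).
  i = 3 (α = 2): (2−10)(2−12)(2−11)(2−7) = (−8)·(−10)·(−9)·(−5) = 3600 ≡ 12, so v_3 = 12^{−1} = 12 (mod 13).
  i = 4 (α = 11): (11−10)(11−12)(11−2)(11−7) = 1·(−1)·9·4 = −36 ≡ 3, so v_4 = 3^{−1} = 9 (mod 13).
  i = 5 (α = 7): (7−10)(7−12)(7−2)(7−11) = (−3)·(−5)·5·(−4) = −300 ≡ 12, so v_5 = 12^{−1} = 12 (mod 13).
  v = [3, 3, 12, 9, 12].
Step 2: syndromes of r = [7, 0, 10, 1, 5] (all sums mod 13).
  S_0 = Σ v_i r_i = 3·7 + 3·0 + 12·10 + 9·1 + 12·5 = 210 ≡ 2.
  S_1 = Σ v_i α_i r_i = 3·10·7 + 3·12·0 + 12·2·10 + 9·11·1 + 12·7·5 = 969 ≡ 7.
  α_i^2 mod 13 = [9, 1, 4, 4, 10].
  S_2 = Σ v_i α_i^2 r_i = 3·9·7 + 3·1·0 + 12·4·10 + 9·4·1 + 12·10·5 = 1305 ≡ 5.
  S = (2, 7, 5) ≠ 0, so r is not a codeword (an error is present).
Step 3: locate the error. For a single error e at position i, S_ℓ = v_i·e·α_i^ℓ, so α_err = S_1/S_0.
  S_0^{−1} = 2^{−1} = 7 (mod 13), so α_err = 7·7 = 49 ≡ 10 = α_1. Error position i = 1.
  Consistency check: S_2/S_1 = 5·2 = 10 ≡ 10 = α_err ✓ (single-error assumption holds).
Step 4: error magnitude e = S_0/v_1 = S_0·∏_{j≠1}(α_1 − α_j) = 2·9 = 18 ≡ 5 (mod 13).
Step 5: correct position 1: c_1 = r_1 − e = 7 − 5 ≡ 2 (mod 13). Hence c = [2, 0, 10, 1, 5].
  Check: interpolating c through the α_i gives m(x) = 12 + 12·x (degree < 2) with m(α_i) = c_i for every i, so c is indeed a codeword.


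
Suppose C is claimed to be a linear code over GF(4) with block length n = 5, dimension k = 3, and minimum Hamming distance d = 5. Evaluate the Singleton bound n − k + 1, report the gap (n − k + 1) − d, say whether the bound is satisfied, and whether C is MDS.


Singleton RHS = n − k + 1 = 3, slack = -2, bound violated (no such code; not MDS).

Singleton bound: d ≤ n − k + 1.
Here n = 5, k = 3, so n − k + 1 = 3.
Given d = 5, check d ≤ 3: NO.
Slack = (n − k + 1) − d = -2.
The slack is negative: d = 5 exceeds n − k + 1 = 3 by 2, so the Singleton bound is violated and no linear [5, 3, 5]_4 code can exist. In particular it is not MDS (MDS requires d = n − k + 1 exactly).
Description: the claimed parameters are [5, 3, 5]_4; such a code would be impossible (violates the Singleton bound).


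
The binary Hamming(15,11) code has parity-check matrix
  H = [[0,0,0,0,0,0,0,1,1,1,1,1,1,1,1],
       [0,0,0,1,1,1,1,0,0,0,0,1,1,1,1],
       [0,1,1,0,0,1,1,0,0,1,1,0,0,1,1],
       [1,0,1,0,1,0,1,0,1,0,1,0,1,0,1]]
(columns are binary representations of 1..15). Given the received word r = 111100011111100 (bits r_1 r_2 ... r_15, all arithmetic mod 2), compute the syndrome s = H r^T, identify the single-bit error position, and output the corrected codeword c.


s = (0, 1, 0, 1)^T, error position = 5, corrected codeword c = 111110011111100

Compute s = H r^T mod 2 one row at a time:
  s_1 = 1 + 1 + 1 + 1 + 1 + 1 + 0 + 0 = 6 ≡ 0 (mod 2).
  s_2 = 1 + 0 + 0 + 0 + 1 + 1 + 0 + 0 = 3 ≡ 1 (mod 2).
  s_3 = 1 + 1 + 0 + 0 + 1 + 1 + 0 + 0 = 4 ≡ 0 (mod 2).
  s_4 = 1 + 1 + 0 + 0 + 1 + 1 + 1 + 0 = 5 ≡ 1 (mod 2).
s = (0, 1, 0, 1)^T — this equals column 5 of H (binary 0101), so error is at position 5.
Correct: flip bit 5 of r = 111100011111100 to get c = 111110011111100.


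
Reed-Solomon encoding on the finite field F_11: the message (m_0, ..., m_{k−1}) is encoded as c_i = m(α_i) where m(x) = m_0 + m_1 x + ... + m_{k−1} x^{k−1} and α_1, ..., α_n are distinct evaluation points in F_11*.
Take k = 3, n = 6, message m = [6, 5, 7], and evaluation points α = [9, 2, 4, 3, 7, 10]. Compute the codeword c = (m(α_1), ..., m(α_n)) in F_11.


c = [2, 0, 6, 7, 10, 8]

Message polynomial: m(x) = 6 + 5·x + 7·x^2 (mod 11).
For each evaluation point α_i, compute m(α_i) mod 11:
  α_1 = 9: Horner steps 7 → 2 → 2, so m(9) = 2.
  α_2 = 2: Horner steps 7 → 8 → 0, so m(2) = 0.
  α_3 = 4: Horner steps 7 → 0 → 6, so m(4) = 6.
  α_4 = 3: Horner steps 7 → 4 → 7, so m(3) = 7.
  α_5 = 7: Horner steps 7 → 10 → 10, so m(7) = 10.
  α_6 = 10: Horner steps 7 → 9 → 8, so m(10) = 8.
Codeword c = [2, 0, 6, 7, 10, 8] ∈ F_11^6.


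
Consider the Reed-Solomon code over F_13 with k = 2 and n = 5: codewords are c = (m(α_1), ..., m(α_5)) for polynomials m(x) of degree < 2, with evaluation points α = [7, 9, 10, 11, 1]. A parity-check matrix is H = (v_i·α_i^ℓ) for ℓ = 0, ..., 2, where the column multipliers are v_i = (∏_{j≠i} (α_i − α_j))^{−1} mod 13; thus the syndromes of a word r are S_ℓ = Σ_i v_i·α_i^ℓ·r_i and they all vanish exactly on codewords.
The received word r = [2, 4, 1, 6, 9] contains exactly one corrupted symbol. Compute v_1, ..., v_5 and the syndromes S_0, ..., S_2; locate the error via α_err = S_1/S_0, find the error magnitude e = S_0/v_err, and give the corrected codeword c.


S = (4, 1, 10), error at position 3, error magnitude e = 9, c = [2, 4, 5, 6, 9].

Step 1: column multipliers v_i = (∏_{j≠i}(α_i − α_j))^{−1} mod 13.
  i = 1 (α = 7): (7−9)(7−10)(7−11)(7−1) = (−2)·(−3)·(−4)·6 = −144 ≡ 12, so v_1 = 12^{−1} = 12 (mod 13).
  i = 2 (α = 9): (9−7)(9−10)(9−11)(9−1) = 2·(−1)·(−2)·8 = 32 ≡ 6, so v_2 = 6^{−1} = 11 (mod 13).
  i = 3 (α = 10): (10−7)(10−9)(10−11)(10−1) = 3·1·(−1)·9 = −27 ≡ 12, so v_3 = 12^{−1} = 12 (mod 13).
  i = 4 (α = 11): (11−7)(11−9)(11−10)(11−1) = 4·2·1·10 = 80 ≡ 2, so v_4 = 2^{−1} = 7 (mod 13).
  i = 5 (α = 1): (1−7)(1−9)(1−10)(1−11) = (−6)·(−8)·(−9)·(−10) = 4320 ≡ 4, so v_5 = 4^{−1} = 10 (mod 13).
  v = [12, 11, 12, 7, 10].
Step 2: syndromes of r = [2, 4, 1, 6, 9] (all sums mod 13).
  S_0 = Σ v_i r_i = 12·2 + 11·4 + 12·1 + 7·6 + 10·9 = 212 ≡ 4.
  S_1 = Σ v_i α_i r_i = 12·7·2 + 11·9·4 + 12·10·1 + 7·11·6 + 10·1·9 = 1236 ≡ 1.
  α_i^2 mod 13 = [10, 3, 9, 4, 1].
  S_2 = Σ v_i α_i^2 r_i = 12·10·2 + 11·3·4 + 12·9·1 + 7·4·6 + 10·1·9 = 738 ≡ 10.
  S = (4, 1, 10) ≠ 0, so r is not a codeword (an error is present).
Step 3: locate the error. For a single error e at position i, S_ℓ = v_i·e·α_i^ℓ, so α_err = S_1/S_0.
  S_0^{−1} = 4^{−1} = 10 (mod 13), so α_err = 1·10 = 10 ≡ 10 = α_3. Error position i = 3.
  Consistency check: S_2/S_1 = 10·1 = 10 ≡ 10 = α_err ✓ (single-error assumption holds).
Step 4: error magnitude e = S_0/v_3 = S_0·∏_{j≠3}(α_3 − α_j) = 4·12 = 48 ≡ 9 (mod 13).
Step 5: correct position 3: c_3 = r_3 − e = 1 − 9 ≡ 5 (mod 13). Hence c = [2, 4, 5, 6, 9].
  Check: interpolating c through the α_i gives m(x) = 8 + 1·x (degree < 2) with m(α_i) = c_i for every i, so c is indeed a codeword.


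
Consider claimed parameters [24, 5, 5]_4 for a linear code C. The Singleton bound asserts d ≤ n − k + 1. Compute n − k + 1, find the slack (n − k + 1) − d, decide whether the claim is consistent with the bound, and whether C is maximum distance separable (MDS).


Singleton RHS = n − k + 1 = 20, slack = 15, bound satisfied, not MDS.

Singleton bound: d ≤ n − k + 1.
Here n = 24, k = 5, so n − k + 1 = 20.
Given d = 5, check d ≤ 20: YES.
Slack = (n − k + 1) − d = 15.
The code is NOT MDS (slack = 15 > 0).
Description: the claimed parameters are [24, 5, 5]_4; such a code would be non-MDS.


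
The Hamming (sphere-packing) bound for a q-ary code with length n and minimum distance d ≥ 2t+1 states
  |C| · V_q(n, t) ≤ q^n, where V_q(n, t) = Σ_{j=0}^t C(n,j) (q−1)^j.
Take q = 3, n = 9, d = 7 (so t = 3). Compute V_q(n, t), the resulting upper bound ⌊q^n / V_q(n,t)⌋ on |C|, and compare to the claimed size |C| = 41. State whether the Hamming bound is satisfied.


V_q(n, t) = 835, q^n = 19683, Hamming bound = 23, |C| = 41 > bound (violated).

Step 1: Compute V_q(n, t) = Σ_{j=0}^3 C(n, j) (q−1)^j.
  j = 0: C(9,0)·(2)^0 = 1·1 = 1.
  j = 1: C(9,1)·(2)^1 = 9·2 = 18.
  j = 2: C(9,2)·(2)^2 = 36·4 = 144.
  j = 3: C(9,3)·(2)^3 = 84·8 = 672.
  V_q(n, t) = 1 + 18 + 144 + 672 = 835.
Step 2: q^n = 3^9 = 19683.
Step 3: Hamming bound ⌊q^n / V_q(n,t)⌋ = ⌊19683/835⌋ = 23.
Step 4: Compare |C| = 41 to 23: violated.
The claimed |C| lies above the Hamming bound, so no 3-ary code of length 9 with d ≥ 7 can have 41 codewords.


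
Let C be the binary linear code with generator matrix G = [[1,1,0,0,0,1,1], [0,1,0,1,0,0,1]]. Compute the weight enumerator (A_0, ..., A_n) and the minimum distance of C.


Weight distribution: A_0 = 1, A_3 = 2, A_4 = 1. Minimum distance d = 3.

Enumerate all 2^2 = 4 messages m ∈ F_2^2.
For each, compute codeword c = mG in F_2^7, then tally its weight.
  m = 00 → c = 0000000, weight = 0.
  m = 10 → c = 1100011, weight = 4.
  m = 01 → c = 0101001, weight = 3.
  m = 11 → c = 1001010, weight = 3.
Tally weights:
  weight 0: 1 codewords.
  weight 3: 2 codewords.
  weight 4: 1 codewords.
Minimum distance d = smallest w > 0 with A_w > 0 = 3.
Sanity: Σ A_w = 4 = 2^2 = 4 ✓.


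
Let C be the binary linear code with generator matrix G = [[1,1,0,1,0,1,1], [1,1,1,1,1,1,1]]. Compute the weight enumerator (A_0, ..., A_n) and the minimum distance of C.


Weight distribution: A_0 = 1, A_2 = 1, A_5 = 1, A_7 = 1. Minimum distance d = 2.

Enumerate all 2^2 = 4 messages m ∈ F_2^2.
For each, compute codeword c = mG in F_2^7, then tally its weight.
  m = 00 → c = 0000000, weight = 0.
  m = 10 → c = 1101011, weight = 5.
  m = 01 → c = 1111111, weight = 7.
  m = 11 → c = 0010100, weight = 2.
Tally weights:
  weight 0: 1 codewords.
  weight 2: 1 codewords.
  weight 5: 1 codewords.
  weight 7: 1 codewords.
Minimum distance d = smallest w > 0 with A_w > 0 = 2.
Sanity: Σ A_w = 4 = 2^2 = 4 ✓.


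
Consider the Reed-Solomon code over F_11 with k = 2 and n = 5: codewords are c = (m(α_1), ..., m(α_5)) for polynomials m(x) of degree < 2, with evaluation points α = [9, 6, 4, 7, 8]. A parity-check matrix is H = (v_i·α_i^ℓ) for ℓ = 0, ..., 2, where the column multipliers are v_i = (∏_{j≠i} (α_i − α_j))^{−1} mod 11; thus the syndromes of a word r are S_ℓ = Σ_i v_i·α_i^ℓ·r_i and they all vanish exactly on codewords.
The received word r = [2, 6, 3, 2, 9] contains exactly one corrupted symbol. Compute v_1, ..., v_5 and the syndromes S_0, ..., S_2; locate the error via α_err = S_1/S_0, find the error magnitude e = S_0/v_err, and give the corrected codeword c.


S = (1, 9, 4), error at position 1, error magnitude e = 8, c = [5, 6, 3, 2, 9].

Step 1: column multipliers v_i = (∏_{j≠i}(α_i − α_j))^{−1} mod 11.
  i = 1 (α = 9): (9−6)(9−4)(9−7)(9−8) = 3·5·2·1 = 30 ≡ 8, so v_1 = 8^{−1} = 7 (mod 11).
  i = 2 (α = 6): (6−9)(6−4)(6−7)(6−8) = (−3)·2·(−1)·(−2) = −12 ≡ 10, so v_2 = 10^{−1} = 10 (mod 11).
  i = 3 (α = 4): (4−9)(4−6)(4−7)(4−8) = (−5)·(−2)·(−3)·(−4) = 120 ≡ 10, so v_3 = 10^{−1} = 10 (mod 11).
  i = 4 (α = 7): (7−9)(7−6)(7−4)(7−8) = (−2)·1·3·(−1) = 6 ≡ 6, so v_4 = 6^{−1} = 2 (mod 11).
  i = 5 (α = 8): (8−9)(8−6)(8−4)(8−7) = (−1)·2·4·1 = −8 ≡ 3, so v_5 = 3^{−1} = 4 (mod 11).
  v = [7, 10, 10, 2, 4].
Step 2: syndromes of r = [2, 6, 3, 2, 9] (all sums mod 11).
  S_0 = Σ v_i r_i = 7·2 + 10·6 + 10·3 + 2·2 + 4·9 = 144 ≡ 1.
  S_1 = Σ v_i α_i r_i = 7·9·2 + 10·6·6 + 10·4·3 + 2·7·2 + 4·8·9 = 922 ≡ 9.
  α_i^2 mod 11 = [4, 3, 5, 5, 9].
  S_2 = Σ v_i α_i^2 r_i = 7·4·2 + 10·3·6 + 10·5·3 + 2·5·2 + 4·9·9 = 730 ≡ 4.
  S = (1, 9, 4) ≠ 0, so r is not a codeword (an error is present).
Step 3: locate the error. For a single error e at position i, S_ℓ = v_i·e·α_i^ℓ, so α_err = S_1/S_0.
  S_0^{−1} = 1^{−1} = 1 (mod 11), so α_err = 9·1 = 9 ≡ 9 = α_1. Error position i = 1.
  Consistency check: S_2/S_1 = 4·5 = 20 ≡ 9 = α_err ✓ (single-error assumption holds).
Step 4: error magnitude e = S_0/v_1 = S_0·∏_{j≠1}(α_1 − α_j) = 1·8 = 8 ≡ 8 (mod 11).
Step 5: correct position 1: c_1 = r_1 − e = 2 − 8 ≡ 5 (mod 11). Hence c = [5, 6, 3, 2, 9].
  Check: interpolating c through the α_i gives m(x) = 8 + 7·x (degree < 2) with m(α_i) = c_i for every i, so c is indeed a codeword.


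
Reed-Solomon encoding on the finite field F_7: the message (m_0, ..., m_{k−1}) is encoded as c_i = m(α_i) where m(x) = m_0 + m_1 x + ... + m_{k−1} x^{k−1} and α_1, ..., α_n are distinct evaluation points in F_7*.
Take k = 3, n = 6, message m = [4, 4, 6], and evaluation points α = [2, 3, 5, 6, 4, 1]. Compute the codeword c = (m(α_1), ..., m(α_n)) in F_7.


c = [1, 0, 6, 6, 4, 0]

Message polynomial: m(x) = 4 + 4·x + 6·x^2 (mod 7).
For each evaluation point α_i, compute m(α_i) mod 7:
  α_1 = 2: Horner steps 6 → 2 → 1, so m(2) = 1.
  α_2 = 3: Horner steps 6 → 1 → 0, so m(3) = 0.
  α_3 = 5: Horner steps 6 → 6 → 6, so m(5) = 6.
  α_4 = 6: Horner steps 6 → 5 → 6, so m(6) = 6.
  α_5 = 4: Horner steps 6 → 0 → 4, so m(4) = 4.
  α_6 = 1: Horner steps 6 → 3 → 0, so m(1) = 0.
Codeword c = [1, 0, 6, 6, 4, 0] ∈ F_7^6.


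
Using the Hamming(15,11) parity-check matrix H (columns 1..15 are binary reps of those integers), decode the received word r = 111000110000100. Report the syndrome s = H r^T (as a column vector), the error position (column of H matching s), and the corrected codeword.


s = (0, 0, 1, 0)^T, error position = 2, corrected codeword c = 101000110000100

Compute s = H r^T mod 2 one row at a time:
  s_1 = 1 + 0 + 0 + 0 + 0 + 1 + 0 + 0 = 2 ≡ 0 (mod 2).
  s_2 = 0 + 0 + 0 + 1 + 0 + 1 + 0 + 0 = 2 ≡ 0 (mod 2).
  s_3 = 1 + 1 + 0 + 1 + 0 + 0 + 0 + 0 = 3 ≡ 1 (mod 2).
  s_4 = 1 + 1 + 0 + 1 + 0 + 0 + 1 + 0 = 4 ≡ 0 (mod 2).
s = (0, 0, 1, 0)^T — this equals column 2 of H (binary 0010), so error is at position 2.
Correct: flip bit 2 of r = 111000110000100 to get c = 101000110000100.


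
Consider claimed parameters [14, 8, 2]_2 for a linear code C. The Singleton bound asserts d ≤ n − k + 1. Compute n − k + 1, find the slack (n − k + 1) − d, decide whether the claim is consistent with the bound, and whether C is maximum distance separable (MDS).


Singleton RHS = n − k + 1 = 7, slack = 5, bound satisfied, not MDS.

Singleton bound: d ≤ n − k + 1.
Here n = 14, k = 8, so n − k + 1 = 7.
Given d = 2, check d ≤ 7: YES.
Slack = (n − k + 1) − d = 5.
The code is NOT MDS (slack = 5 > 0).
Description: the claimed parameters are [14, 8, 2]_2; such a code would be non-MDS.


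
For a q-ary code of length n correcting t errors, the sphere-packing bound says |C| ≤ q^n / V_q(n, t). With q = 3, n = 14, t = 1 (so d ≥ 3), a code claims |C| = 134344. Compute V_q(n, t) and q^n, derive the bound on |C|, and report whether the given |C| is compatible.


V_q(n, t) = 29, q^n = 4782969, Hamming bound = 164929, |C| = 134344 ≤ bound (satisfied).

Step 1: Compute V_q(n, t) = Σ_{j=0}^1 C(n, j) (q−1)^j.
  j = 0: C(14,0)·(2)^0 = 1·1 = 1.
  j = 1: C(14,1)·(2)^1 = 14·2 = 28.
  V_q(n, t) = 1 + 28 = 29.
Step 2: q^n = 3^14 = 4782969.
Step 3: Hamming bound ⌊q^n / V_q(n,t)⌋ = ⌊4782969/29⌋ = 164929.
Step 4: Compare |C| = 134344 to 164929: satisfied.
The claimed |C| lies below the Hamming bound.


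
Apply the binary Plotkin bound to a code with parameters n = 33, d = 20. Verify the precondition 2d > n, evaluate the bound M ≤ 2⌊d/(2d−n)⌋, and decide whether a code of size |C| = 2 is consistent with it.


Plotkin bound M ≤ 4; given |C| = 2 ≤ bound (satisfied).

Check applicability: 2d = 40, n = 33.
2d − n = 7 > 0, so Plotkin applies.
Compute d/(2d−n) = 20/7 ≈ 2.8571.
⌊d/(2d−n)⌋ = 2.
Plotkin bound: M ≤ 2·2 = 4.
Given |C| = 2, check: satisfied.
This |C| is below the Plotkin bound.


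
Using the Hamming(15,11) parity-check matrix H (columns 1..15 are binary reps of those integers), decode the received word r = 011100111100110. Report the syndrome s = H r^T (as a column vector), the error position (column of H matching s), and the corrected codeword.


s = (1, 0, 1, 0)^T, error position = 10, corrected codeword c = 011100111000110

Compute s = H r^T mod 2 one row at a time:
  s_1 = 1 + 1 + 1 + 0 + 0 + 1 + 1 + 0 = 5 ≡ 1 (mod 2).
  s_2 = 1 + 0 + 0 + 1 + 0 + 1 + 1 + 0 = 4 ≡ 0 (mod 2).
  s_3 = 1 + 1 + 0 + 1 + 1 + 0 + 1 + 0 = 5 ≡ 1 (mod 2).
  s_4 = 0 + 1 + 0 + 1 + 1 + 0 + 1 + 0 = 4 ≡ 0 (mod 2).
s = (1, 0, 1, 0)^T — this equals column 10 of H (binary 1010), so error is at position 10.
Correct: flip bit 10 of r = 011100111100110 to get c = 011100111000110.


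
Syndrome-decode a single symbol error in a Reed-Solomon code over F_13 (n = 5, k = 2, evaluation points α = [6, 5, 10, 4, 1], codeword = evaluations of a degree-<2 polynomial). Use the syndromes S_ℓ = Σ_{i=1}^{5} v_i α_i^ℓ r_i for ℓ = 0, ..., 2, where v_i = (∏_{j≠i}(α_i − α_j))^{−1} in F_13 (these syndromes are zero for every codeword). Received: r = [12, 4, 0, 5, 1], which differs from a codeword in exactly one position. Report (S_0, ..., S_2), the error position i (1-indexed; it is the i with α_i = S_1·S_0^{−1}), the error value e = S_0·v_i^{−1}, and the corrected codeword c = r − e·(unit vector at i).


S = (4, 7, 9), error at position 2, error magnitude e = 2, c = [12, 2, 0, 5, 1].

Step 1: column multipliers v_i = (∏_{j≠i}(α_i − α_j))^{−1} mod 13.
  i = 1 (α = 6): (6−5)(6−10)(6−4)(6−1) = 1·(−4)·2·5 = −40 ≡ 12, so v_1 = 12^{−1} = 12 (mod 13).
  i = 2 (α = 5): (5−6)(5−10)(5−4)(5−1) = (−1)·(−5)·1·4 = 20 ≡ 7, so v_2 = 7^{−1} = 2 (mod 13).
  i = 3 (α = 10): (10−6)(10−5)(10−4)(10−1) = 4·5·6·9 = 1080 ≡ 1, so v_3 = 1^{−1} = 1 (mod 13).
  i = 4 (α = 4): (4−6)(4−5)(4−10)(4−1) = (−2)·(−1)·(−6)·3 = −36 ≡ 3, so v_4 = 3^{−1} = 9 (mod 13).
  i = 5 (α = 1): (1−6)(1−5)(1−10)(1−4) = (−5)·(−4)·(−9)·(−3) = 540 ≡ 7, so v_5 = 7^{−1} = 2 (mod 13).
  v = [12, 2, 1, 9, 2].
Step 2: syndromes of r = [12, 4, 0, 5, 1] (all sums mod 13).
  S_0 = Σ v_i r_i = 12·12 + 2·4 + 1·0 + 9·5 + 2·1 = 199 ≡ 4.
  S_1 = Σ v_i α_i r_i = 12·6·12 + 2·5·4 + 1·10·0 + 9·4·5 + 2·1·1 = 1086 ≡ 7.
  α_i^2 mod 13 = [10, 12, 9, 3, 1].
  S_2 = Σ v_i α_i^2 r_i = 12·10·12 + 2·12·4 + 1·9·0 + 9·3·5 + 2·1·1 = 1673 ≡ 9.
  S = (4, 7, 9) ≠ 0, so r is not a codeword (an error is present).
Step 3: locate the error. For a single error e at position i, S_ℓ = v_i·e·α_i^ℓ, so α_err = S_1/S_0.
  S_0^{−1} = 4^{−1} = 10 (mod 13), so α_err = 7·10 = 70 ≡ 5 = α_2. Error position i = 2.
  Consistency check: S_2/S_1 = 9·2 = 18 ≡ 5 = α_err ✓ (single-error assumption holds).
Step 4: error magnitude e = S_0/v_2 = S_0·∏_{j≠2}(α_2 − α_j) = 4·7 = 28 ≡ 2 (mod 13).
Step 5: correct position 2: c_2 = r_2 − e = 4 − 2 ≡ 2 (mod 13). Hence c = [12, 2, 0, 5, 1].
  Check: interpolating c through the α_i gives m(x) = 4 + 10·x (degree < 2) with m(α_i) = c_i for every i, so c is indeed a codeword.


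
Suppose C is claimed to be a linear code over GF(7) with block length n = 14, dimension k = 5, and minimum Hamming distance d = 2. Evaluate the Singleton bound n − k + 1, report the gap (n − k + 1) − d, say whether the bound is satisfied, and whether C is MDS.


Singleton RHS = n − k + 1 = 10, slack = 8, bound satisfied, not MDS.

Singleton bound: d ≤ n − k + 1.
Here n = 14, k = 5, so n − k + 1 = 10.
Given d = 2, check d ≤ 10: YES.
Slack = (n − k + 1) − d = 8.
The code is NOT MDS (slack = 8 > 0).
Description: the claimed parameters are [14, 5, 2]_7; such a code would be non-MDS.


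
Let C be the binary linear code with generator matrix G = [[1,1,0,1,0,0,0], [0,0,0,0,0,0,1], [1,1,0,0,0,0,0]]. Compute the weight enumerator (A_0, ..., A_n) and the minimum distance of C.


Weight distribution: A_0 = 1, A_1 = 2, A_2 = 2, A_3 = 2, A_4 = 1. Minimum distance d = 1.

Enumerate all 2^3 = 8 messages m ∈ F_2^3.
For each, compute codeword c = mG in F_2^7, then tally its weight.
  m = 000 → c = 0000000, weight = 0.
  m = 100 → c = 1101000, weight = 3.
  m = 010 → c = 0000001, weight = 1.
  m = 110 → c = 1101001, weight = 4.
  m = 001 → c = 1100000, weight = 2.
  m = 101 → c = 0001000, weight = 1.
  m = 011 → c = 1100001, weight = 3.
  m = 111 → c = 0001001, weight = 2.
Tally weights:
  weight 0: 1 codewords.
  weight 1: 2 codewords.
  weight 2: 2 codewords.
  weight 3: 2 codewords.
  weight 4: 1 codewords.
Minimum distance d = smallest w > 0 with A_w > 0 = 1.
Sanity: Σ A_w = 8 = 2^3 = 8 ✓.


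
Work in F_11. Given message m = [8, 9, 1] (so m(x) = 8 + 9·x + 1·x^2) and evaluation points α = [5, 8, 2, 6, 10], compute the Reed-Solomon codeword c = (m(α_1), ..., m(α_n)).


c = [1, 1, 8, 10, 0]

Message polynomial: m(x) = 8 + 9·x + 1·x^2 (mod 11).
For each evaluation point α_i, compute m(α_i) mod 11:
  α_1 = 5: Horner steps 1 → 3 → 1, so m(5) = 1.
  α_2 = 8: Horner steps 1 → 6 → 1, so m(8) = 1.
  α_3 = 2: Horner steps 1 → 0 → 8, so m(2) = 8.
  α_4 = 6: Horner steps 1 → 4 → 10, so m(6) = 10.
  α_5 = 10: Horner steps 1 → 8 → 0, so m(10) = 0.
Codeword c = [1, 1, 8, 10, 0] ∈ F_11^5.


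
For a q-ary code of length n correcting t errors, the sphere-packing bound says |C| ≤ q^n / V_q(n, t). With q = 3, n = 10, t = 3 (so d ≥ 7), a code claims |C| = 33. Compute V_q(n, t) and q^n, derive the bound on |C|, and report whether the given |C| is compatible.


V_q(n, t) = 1161, q^n = 59049, Hamming bound = 50, |C| = 33 ≤ bound (satisfied).

Step 1: Compute V_q(n, t) = Σ_{j=0}^3 C(n, j) (q−1)^j.
  j = 0: C(10,0)·(2)^0 = 1·1 = 1.
  j = 1: C(10,1)·(2)^1 = 10·2 = 20.
  j = 2: C(10,2)·(2)^2 = 45·4 = 180.
  j = 3: C(10,3)·(2)^3 = 120·8 = 960.
  V_q(n, t) = 1 + 20 + 180 + 960 = 1161.
Step 2: q^n = 3^10 = 59049.
Step 3: Hamming bound ⌊q^n / V_q(n,t)⌋ = ⌊59049/1161⌋ = 50.
Step 4: Compare |C| = 33 to 50: satisfied.
The claimed |C| lies below the Hamming bound.


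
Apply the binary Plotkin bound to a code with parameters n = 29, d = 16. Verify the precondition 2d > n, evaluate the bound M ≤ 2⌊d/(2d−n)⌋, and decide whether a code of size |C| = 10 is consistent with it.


Plotkin bound M ≤ 10; given |C| = 10 ≤ bound (satisfied).

Check applicability: 2d = 32, n = 29.
2d − n = 3 > 0, so Plotkin applies.
Compute d/(2d−n) = 16/3 ≈ 5.3333.
⌊d/(2d−n)⌋ = 5.
Plotkin bound: M ≤ 2·5 = 10.
Given |C| = 10, check: satisfied.
This |C| is at the Plotkin bound.


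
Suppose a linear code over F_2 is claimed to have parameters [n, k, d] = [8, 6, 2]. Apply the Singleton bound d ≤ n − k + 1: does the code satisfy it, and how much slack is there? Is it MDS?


Singleton RHS = n − k + 1 = 3, slack = 1, bound satisfied, not MDS.

Singleton bound: d ≤ n − k + 1.
Here n = 8, k = 6, so n − k + 1 = 3.
Given d = 2, check d ≤ 3: YES.
Slack = (n − k + 1) − d = 1.
The code is NOT MDS (slack = 1 > 0).
Description: the claimed parameters are [8, 6, 2]_2; such a code would be non-MDS.


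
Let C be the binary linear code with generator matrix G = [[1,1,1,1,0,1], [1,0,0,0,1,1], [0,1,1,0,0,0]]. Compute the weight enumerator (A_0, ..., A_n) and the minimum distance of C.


Weight distribution: A_0 = 1, A_2 = 2, A_3 = 2, A_4 = 1, A_5 = 2. Minimum distance d = 2.

Enumerate all 2^3 = 8 messages m ∈ F_2^3.
For each, compute codeword c = mG in F_2^6, then tally its weight.
  m = 000 → c = 000000, weight = 0.
  m = 100 → c = 111101, weight = 5.
  m = 010 → c = 100011, weight = 3.
  m = 110 → c = 011110, weight = 4.
  m = 001 → c = 011000, weight = 2.
  m = 101 → c = 100101, weight = 3.
  m = 011 → c = 111011, weight = 5.
  m = 111 → c = 000110, weight = 2.
Tally weights:
  weight 0: 1 codewords.
  weight 2: 2 codewords.
  weight 3: 2 codewords.
  weight 4: 1 codewords.
  weight 5: 2 codewords.
Minimum distance d = smallest w > 0 with A_w > 0 = 2.
Sanity: Σ A_w = 8 = 2^3 = 8 ✓.


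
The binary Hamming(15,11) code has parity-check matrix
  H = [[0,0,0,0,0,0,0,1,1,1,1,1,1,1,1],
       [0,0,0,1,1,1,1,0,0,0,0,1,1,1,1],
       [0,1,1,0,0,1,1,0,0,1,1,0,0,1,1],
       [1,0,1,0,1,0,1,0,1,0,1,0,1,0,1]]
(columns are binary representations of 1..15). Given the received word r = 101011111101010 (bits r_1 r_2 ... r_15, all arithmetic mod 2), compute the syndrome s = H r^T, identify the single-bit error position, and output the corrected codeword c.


s = (1, 1, 1, 1)^T, error position = 15, corrected codeword c = 101011111101011

Compute s = H r^T mod 2 one row at a time:
  s_1 = 1 + 1 + 1 + 0 + 1 + 0 + 1 + 0 = 5 ≡ 1 (mod 2).
  s_2 = 0 + 1 + 1 + 1 + 1 + 0 + 1 + 0 = 5 ≡ 1 (mod 2).
  s_3 = 0 + 1 + 1 + 1 + 1 + 0 + 1 + 0 = 5 ≡ 1 (mod 2).
  s_4 = 1 + 1 + 1 + 1 + 1 + 0 + 0 + 0 = 5 ≡ 1 (mod 2).
s = (1, 1, 1, 1)^T — this equals column 15 of H (binary 1111), so error is at position 15.
Correct: flip bit 15 of r = 101011111101010 to get c = 101011111101011.


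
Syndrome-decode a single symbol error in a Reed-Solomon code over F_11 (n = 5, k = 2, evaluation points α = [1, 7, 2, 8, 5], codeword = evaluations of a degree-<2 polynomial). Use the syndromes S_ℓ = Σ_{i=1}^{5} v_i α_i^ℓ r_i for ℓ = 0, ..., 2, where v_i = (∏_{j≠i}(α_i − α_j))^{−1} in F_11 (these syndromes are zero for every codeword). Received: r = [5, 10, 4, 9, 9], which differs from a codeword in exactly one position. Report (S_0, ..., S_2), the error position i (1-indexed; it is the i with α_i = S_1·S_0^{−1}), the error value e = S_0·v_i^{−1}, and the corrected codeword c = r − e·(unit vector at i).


S = (5, 3, 4), error at position 5, error magnitude e = 8, c = [5, 10, 4, 9, 1].

Step 1: column multipliers v_i = (∏_{j≠i}(α_i − α_j))^{−1} mod 11.
  i = 1 (α = 1): (1−7)(1−2)(1−8)(1−5) = (−6)·(−1)·(−7)·(−4) = 168 ≡ 3, so v_1 = 3^{−1} = 4 (mod 11).
  i = 2 (α = 7): (7−1)(7−2)(7−8)(7−5) = 6·5·(−1)·2 = −60 ≡ 6, so v_2 = 6^{−1} = 2 (mod 11).
  i = 3 (α = 2): (2−1)(2−7)(2−8)(2−5) = 1·(−5)·(−6)·(−3) = −90 ≡ 9, so v_3 = 9^{−1} = 5 (mod 11).
  i = 4 (α = 8): (8−1)(8−7)(8−2)(8−5) = 7·1·6·3 = 126 ≡ 5, so v_4 = 5^{−1} = 9 (mod 11).
  i = 5 (α = 5): (5−1)(5−7)(5−2)(5−8) = 4·(−2)·3·(−3) = 72 ≡ 6, so v_5 = 6^{−1} = 2 (mod 11).
  v = [4, 2, 5, 9, 2].
Step 2: syndromes of r = [5, 10, 4, 9, 9] (all sums mod 11).
  S_0 = Σ v_i r_i = 4·5 + 2·10 + 5·4 + 9·9 + 2·9 = 159 ≡ 5.
  S_1 = Σ v_i α_i r_i = 4·1·5 + 2·7·10 + 5·2·4 + 9·8·9 + 2·5·9 = 938 ≡ 3.
  α_i^2 mod 11 = [1, 5, 4, 9, 3].
  S_2 = Σ v_i α_i^2 r_i = 4·1·5 + 2·5·10 + 5·4·4 + 9·9·9 + 2·3·9 = 983 ≡ 4.
  S = (5, 3, 4) ≠ 0, so r is not a codeword (an error is present).
Step 3: locate the error. For a single error e at position i, S_ℓ = v_i·e·α_i^ℓ, so α_err = S_1/S_0.
  S_0^{−1} = 5^{−1} = 9 (mod 11), so α_err = 3·9 = 27 ≡ 5 = α_5. Error position i = 5.
  Consistency check: S_2/S_1 = 4·4 = 16 ≡ 5 = α_err ✓ (single-error assumption holds).
Step 4: error magnitude e = S_0/v_5 = S_0·∏_{j≠5}(α_5 − α_j) = 5·6 = 30 ≡ 8 (mod 11).
Step 5: correct position 5: c_5 = r_5 − e = 9 − 8 ≡ 1 (mod 11). Hence c = [5, 10, 4, 9, 1].
  Check: interpolating c through the α_i gives m(x) = 6 + 10·x (degree < 2) with m(α_i) = c_i for every i, so c is indeed a codeword.


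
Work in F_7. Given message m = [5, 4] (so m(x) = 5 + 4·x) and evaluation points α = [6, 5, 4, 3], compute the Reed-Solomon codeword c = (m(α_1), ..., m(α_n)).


c = [1, 4, 0, 3]

Message polynomial: m(x) = 5 + 4·x (mod 7).
For each evaluation point α_i, compute m(α_i) mod 7:
  α_1 = 6: Horner steps 4 → 1, so m(6) = 1.
  α_2 = 5: Horner steps 4 → 4, so m(5) = 4.
  α_3 = 4: Horner steps 4 → 0, so m(4) = 0.
  α_4 = 3: Horner steps 4 → 3, so m(3) = 3.
Codeword c = [1, 4, 0, 3] ∈ F_7^4.


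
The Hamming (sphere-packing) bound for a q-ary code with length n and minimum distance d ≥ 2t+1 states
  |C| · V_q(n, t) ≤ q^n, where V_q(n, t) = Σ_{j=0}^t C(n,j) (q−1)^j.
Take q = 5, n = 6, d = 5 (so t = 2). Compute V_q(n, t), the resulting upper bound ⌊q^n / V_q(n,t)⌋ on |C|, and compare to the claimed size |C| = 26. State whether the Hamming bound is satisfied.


V_q(n, t) = 265, q^n = 15625, Hamming bound = 58, |C| = 26 ≤ bound (satisfied).

Step 1: Compute V_q(n, t) = Σ_{j=0}^2 C(n, j) (q−1)^j.
  j = 0: C(6,0)·(4)^0 = 1·1 = 1.
  j = 1: C(6,1)·(4)^1 = 6·4 = 24.
  j = 2: C(6,2)·(4)^2 = 15·16 = 240.
  V_q(n, t) = 1 + 24 + 240 = 265.
Step 2: q^n = 5^6 = 15625.
Step 3: Hamming bound ⌊q^n / V_q(n,t)⌋ = ⌊15625/265⌋ = 58.
Step 4: Compare |C| = 26 to 58: satisfied.
The claimed |C| lies below the Hamming bound.


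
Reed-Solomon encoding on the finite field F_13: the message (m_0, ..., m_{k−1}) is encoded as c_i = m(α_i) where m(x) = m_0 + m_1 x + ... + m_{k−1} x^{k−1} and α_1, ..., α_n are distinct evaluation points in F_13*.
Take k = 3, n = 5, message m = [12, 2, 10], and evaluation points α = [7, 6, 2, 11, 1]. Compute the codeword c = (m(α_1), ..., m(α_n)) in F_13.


c = [9, 7, 4, 9, 11]

Message polynomial: m(x) = 12 + 2·x + 10·x^2 (mod 13).
For each evaluation point α_i, compute m(α_i) mod 13:
  α_1 = 7: Horner steps 10 → 7 → 9, so m(7) = 9.
  α_2 = 6: Horner steps 10 → 10 → 7, so m(6) = 7.
  α_3 = 2: Horner steps 10 → 9 → 4, so m(2) = 4.
  α_4 = 11: Horner steps 10 → 8 → 9, so m(11) = 9.
  α_5 = 1: Horner steps 10 → 12 → 11, so m(1) = 11.
Codeword c = [9, 7, 4, 9, 11] ∈ F_13^5.


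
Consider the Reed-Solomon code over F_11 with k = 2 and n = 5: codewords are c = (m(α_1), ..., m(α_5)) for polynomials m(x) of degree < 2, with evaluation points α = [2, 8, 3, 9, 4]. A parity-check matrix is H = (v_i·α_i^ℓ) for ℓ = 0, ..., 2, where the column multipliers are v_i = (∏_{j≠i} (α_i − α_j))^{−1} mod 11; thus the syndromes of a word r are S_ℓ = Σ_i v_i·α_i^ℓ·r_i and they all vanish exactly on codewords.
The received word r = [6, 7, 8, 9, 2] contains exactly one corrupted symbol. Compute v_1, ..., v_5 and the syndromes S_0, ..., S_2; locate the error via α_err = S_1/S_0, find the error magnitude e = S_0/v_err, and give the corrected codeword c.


S = (2, 8, 10), error at position 5, error magnitude e = 3, c = [6, 7, 8, 9, 10].

Step 1: column multipliers v_i = (∏_{j≠i}(α_i − α_j))^{−1} mod 11.
  i = 1 (α = 2): (2−8)(2−3)(2−9)(2−4) = (−6)·(−1)·(−7)·(−2) = 84 ≡ 7, so v_1 = 7^{−1} = 8 (mod 11).
  i = 2 (α = 8): (8−2)(8−3)(8−9)(8−4) = 6·5·(−1)·4 = −120 ≡ 1, so v_2 = 1^{−1} = 1 (mod 11).
  i = 3 (α = 3): (3−2)(3−8)(3−9)(3−4) = 1·(−5)·(−6)·(−1) = −30 ≡ 3, so v_3 = 3^{−1} = 4 (mod 11).
  i = 4 (α = 9): (9−2)(9−8)(9−3)(9−4) = 7·1·6·5 = 210 ≡ 1, so v_4 = 1^{−1} = 1 (mod 11).
  i = 5 (α = 4): (4−2)(4−8)(4−3)(4−9) = 2·(−4)·1·(−5) = 40 ≡ 7, so v_5 = 7^{−1} = 8 (mod 11).
  v = [8, 1, 4, 1, 8].
Step 2: syndromes of r = [6, 7, 8, 9, 2] (all sums mod 11).
  S_0 = Σ v_i r_i = 8·6 + 1·7 + 4·8 + 1·9 + 8·2 = 112 ≡ 2.
  S_1 = Σ v_i α_i r_i = 8·2·6 + 1·8·7 + 4·3·8 + 1·9·9 + 8·4·2 = 393 ≡ 8.
  α_i^2 mod 11 = [4, 9, 9, 4, 5].
  S_2 = Σ v_i α_i^2 r_i = 8·4·6 + 1·9·7 + 4·9·8 + 1·4·9 + 8·5·2 = 659 ≡ 10.
  S = (2, 8, 10) ≠ 0, so r is not a codeword (an error is present).
Step 3: locate the error. For a single error e at position i, S_ℓ = v_i·e·α_i^ℓ, so α_err = S_1/S_0.
  S_0^{−1} = 2^{−1} = 6 (mod 11), so α_err = 8·6 = 48 ≡ 4 = α_5. Error position i = 5.
  Consistency check: S_2/S_1 = 10·7 = 70 ≡ 4 = α_err ✓ (single-error assumption holds).
Step 4: error magnitude e = S_0/v_5 = S_0·∏_{j≠5}(α_5 − α_j) = 2·7 = 14 ≡ 3 (mod 11).
Step 5: correct position 5: c_5 = r_5 − e = 2 − 3 ≡ 10 (mod 11). Hence c = [6, 7, 8, 9, 10].
  Check: interpolating c through the α_i gives m(x) = 2 + 2·x (degree < 2) with m(α_i) = c_i for every i, so c is indeed a codeword.


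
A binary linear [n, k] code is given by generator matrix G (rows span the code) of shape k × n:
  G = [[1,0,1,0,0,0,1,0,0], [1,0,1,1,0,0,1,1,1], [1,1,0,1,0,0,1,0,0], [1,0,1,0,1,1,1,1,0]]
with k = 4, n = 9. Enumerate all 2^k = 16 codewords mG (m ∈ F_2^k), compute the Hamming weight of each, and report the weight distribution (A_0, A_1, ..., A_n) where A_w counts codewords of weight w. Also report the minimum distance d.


Weight distribution: A_0 = 1, A_3 = 4, A_4 = 3, A_5 = 2, A_6 = 4, A_7 = 2. Minimum distance d = 3.

Enumerate all 2^4 = 16 messages m ∈ F_2^4.
For each, compute codeword c = mG in F_2^9, then tally its weight.
  m = 0000 → c = 000000000, weight = 0.
  m = 1000 → c = 101000100, weight = 3.
  m = 0100 → c = 101100111, weight = 6.
  m = 1100 → c = 000100011, weight = 3.
  m = 0010 → c = 110100100, weight = 4.
  m = 1010 → c = 011100000, weight = 3.
  m = 0110 → c = 011000011, weight = 4.
  m = 1110 → c = 110000111, weight = 5.
  m = 0001 → c = 101011110, weight = 6.
  m = 1001 → c = 000011010, weight = 3.
  m = 0101 → c = 000111001, weight = 4.
  m = 1101 → c = 101111101, weight = 7.
  m = 0011 → c = 011111010, weight = 6.
  m = 1011 → c = 110111110, weight = 7.
  m = 0111 → c = 110011101, weight = 6.
  m = 1111 → c = 011011001, weight = 5.
Tally weights:
  weight 0: 1 codewords.
  weight 3: 4 codewords.
  weight 4: 3 codewords.
  weight 5: 2 codewords.
  weight 6: 4 codewords.
  weight 7: 2 codewords.
Minimum distance d = smallest w > 0 with A_w > 0 = 3.
Sanity: Σ A_w = 16 = 2^4 = 16 ✓.
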